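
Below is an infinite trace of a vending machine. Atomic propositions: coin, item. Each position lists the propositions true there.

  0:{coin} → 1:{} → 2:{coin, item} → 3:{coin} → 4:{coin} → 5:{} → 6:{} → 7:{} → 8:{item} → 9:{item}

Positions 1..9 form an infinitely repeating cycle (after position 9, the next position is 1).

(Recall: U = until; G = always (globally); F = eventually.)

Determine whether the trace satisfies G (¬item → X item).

¬item → X item must hold at every position from 0 onward. It fails at position 0, so G (¬item → X item) is false.
Positions where ¬item holds: 0, 1, 3, 4, 5, 6, 7.
Check X item at each: 0→fails, 1→ok, 3→fails, 4→fails, 5→fails, 6→fails, 7→ok.

No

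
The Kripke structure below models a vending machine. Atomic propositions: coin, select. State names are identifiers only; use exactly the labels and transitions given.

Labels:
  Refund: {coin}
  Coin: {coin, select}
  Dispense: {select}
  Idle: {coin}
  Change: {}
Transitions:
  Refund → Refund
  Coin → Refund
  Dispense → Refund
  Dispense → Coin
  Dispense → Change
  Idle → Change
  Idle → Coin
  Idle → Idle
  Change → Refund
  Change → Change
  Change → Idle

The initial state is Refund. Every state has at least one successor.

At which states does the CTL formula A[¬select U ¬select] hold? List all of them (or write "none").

{Refund, Idle, Change}

States satisfying ¬select: {Refund, Idle, Change}.
States satisfying A[¬select U ¬select]: {Refund, Idle, Change}.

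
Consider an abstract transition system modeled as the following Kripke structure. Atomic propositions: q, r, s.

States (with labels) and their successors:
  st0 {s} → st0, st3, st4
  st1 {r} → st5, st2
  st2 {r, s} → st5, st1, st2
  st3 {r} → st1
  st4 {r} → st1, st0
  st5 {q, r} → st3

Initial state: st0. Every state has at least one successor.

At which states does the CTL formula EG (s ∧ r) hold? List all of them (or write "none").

States satisfying s ∧ r: {st2}.
States satisfying EG (s ∧ r): {st2}.

{st2}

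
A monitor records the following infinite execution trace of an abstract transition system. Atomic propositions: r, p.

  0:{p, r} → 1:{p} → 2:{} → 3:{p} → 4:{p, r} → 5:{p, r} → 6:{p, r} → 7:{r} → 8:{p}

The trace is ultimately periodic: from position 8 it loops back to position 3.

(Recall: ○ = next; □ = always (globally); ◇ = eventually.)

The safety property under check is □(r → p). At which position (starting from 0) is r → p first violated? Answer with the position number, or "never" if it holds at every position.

Check r → p at each position in order: 0 ✓, 1 ✓, 2 ✓, 3 ✓, 4 ✓, 5 ✓, 6 ✓.
At position 7 the labels are {r}, so r → p is false there. This is the first violation.

7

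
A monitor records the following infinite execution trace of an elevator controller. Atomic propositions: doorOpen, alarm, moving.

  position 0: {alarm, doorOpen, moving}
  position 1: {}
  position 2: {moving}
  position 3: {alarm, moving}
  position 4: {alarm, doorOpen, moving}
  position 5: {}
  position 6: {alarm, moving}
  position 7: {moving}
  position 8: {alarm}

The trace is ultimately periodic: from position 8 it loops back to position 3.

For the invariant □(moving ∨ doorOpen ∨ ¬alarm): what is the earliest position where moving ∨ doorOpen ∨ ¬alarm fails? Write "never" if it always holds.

8

Check moving ∨ doorOpen ∨ ¬alarm at each position in order: 0 ✓, 1 ✓, 2 ✓, 3 ✓, 4 ✓, 5 ✓, 6 ✓, 7 ✓.
At position 8 the labels are {alarm}, so moving ∨ doorOpen ∨ ¬alarm is false there. This is the first violation.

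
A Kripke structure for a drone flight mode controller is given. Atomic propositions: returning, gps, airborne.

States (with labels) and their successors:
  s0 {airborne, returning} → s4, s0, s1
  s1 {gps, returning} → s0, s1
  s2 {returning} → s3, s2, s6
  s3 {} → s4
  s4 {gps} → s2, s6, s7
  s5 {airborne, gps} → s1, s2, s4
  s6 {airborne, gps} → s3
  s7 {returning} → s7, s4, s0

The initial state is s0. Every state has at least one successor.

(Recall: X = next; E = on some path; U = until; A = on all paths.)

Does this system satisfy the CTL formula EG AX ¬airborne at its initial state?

Violated

States satisfying AX ¬airborne: {s3, s5, s6}.
States satisfying EG AX ¬airborne: ∅.
No suitable path/successor from s0 witnesses the formula.
s0 ∉ Sat(EG AX ¬airborne).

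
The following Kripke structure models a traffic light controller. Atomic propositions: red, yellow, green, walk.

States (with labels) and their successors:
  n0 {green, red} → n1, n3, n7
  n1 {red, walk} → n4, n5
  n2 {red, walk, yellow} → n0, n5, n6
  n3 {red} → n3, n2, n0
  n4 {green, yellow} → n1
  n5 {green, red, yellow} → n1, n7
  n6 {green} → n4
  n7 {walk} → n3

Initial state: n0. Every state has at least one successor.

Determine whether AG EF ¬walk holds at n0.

States satisfying EF ¬walk: {n0, n1, n2, n3, n4, n5, n6, n7}.
States satisfying AG EF ¬walk: {n0, n1, n2, n3, n4, n5, n6, n7}.
Every state reachable from n0 satisfies EF ¬walk.
n0 ∈ Sat(AG EF ¬walk).

Holds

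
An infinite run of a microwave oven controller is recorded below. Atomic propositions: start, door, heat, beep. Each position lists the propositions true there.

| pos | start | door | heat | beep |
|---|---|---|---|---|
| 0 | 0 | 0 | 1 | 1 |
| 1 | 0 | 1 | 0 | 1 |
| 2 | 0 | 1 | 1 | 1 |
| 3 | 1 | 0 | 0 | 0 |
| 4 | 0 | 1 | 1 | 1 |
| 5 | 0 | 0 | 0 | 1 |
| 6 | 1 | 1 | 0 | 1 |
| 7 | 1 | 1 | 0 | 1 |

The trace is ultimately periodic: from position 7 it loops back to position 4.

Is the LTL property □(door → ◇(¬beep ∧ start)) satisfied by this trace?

Does not hold

door → ◇(¬beep ∧ start) must hold at every position from 0 onward. It fails at position 4, so □(door → ◇(¬beep ∧ start)) is false.
Positions where door holds: 1, 2, 4, 6, 7.
Check ◇(¬beep ∧ start) at each: 1→ok, 2→ok, 4→fails, 6→fails, 7→fails.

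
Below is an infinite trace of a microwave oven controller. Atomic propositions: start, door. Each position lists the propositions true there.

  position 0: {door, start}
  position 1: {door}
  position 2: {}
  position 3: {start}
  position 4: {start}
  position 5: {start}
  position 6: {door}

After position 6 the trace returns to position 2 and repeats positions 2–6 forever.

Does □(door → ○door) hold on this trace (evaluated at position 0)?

Does not hold

door → ○door must hold at every position from 0 onward. It fails at position 1, so □(door → ○door) is false.
Positions where door holds: 0, 1, 6.
Check ○door at each: 0→ok, 1→fails, 6→fails.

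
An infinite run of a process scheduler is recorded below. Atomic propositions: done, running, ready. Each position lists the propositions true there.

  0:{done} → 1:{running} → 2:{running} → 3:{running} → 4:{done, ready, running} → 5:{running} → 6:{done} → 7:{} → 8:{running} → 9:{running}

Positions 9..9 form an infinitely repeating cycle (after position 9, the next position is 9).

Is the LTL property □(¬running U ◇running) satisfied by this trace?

¬running U ◇running holds at every position 0..9, and those are all positions ever visited, so □(¬running U ◇running) holds.

Yes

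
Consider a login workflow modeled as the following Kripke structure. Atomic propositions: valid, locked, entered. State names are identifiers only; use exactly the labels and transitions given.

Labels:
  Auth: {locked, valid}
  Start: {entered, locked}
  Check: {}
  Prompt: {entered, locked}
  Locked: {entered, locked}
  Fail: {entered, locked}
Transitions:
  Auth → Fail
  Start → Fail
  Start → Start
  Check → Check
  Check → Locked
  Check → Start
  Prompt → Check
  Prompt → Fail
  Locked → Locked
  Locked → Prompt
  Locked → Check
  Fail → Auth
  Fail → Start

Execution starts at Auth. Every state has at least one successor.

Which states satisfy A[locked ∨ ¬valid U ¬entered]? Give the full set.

{Auth, Check}

States satisfying locked ∨ ¬valid: {Auth, Start, Check, Prompt, Locked, Fail}.
States satisfying ¬entered: {Auth, Check}.
States satisfying A[locked ∨ ¬valid U ¬entered]: {Auth, Check}.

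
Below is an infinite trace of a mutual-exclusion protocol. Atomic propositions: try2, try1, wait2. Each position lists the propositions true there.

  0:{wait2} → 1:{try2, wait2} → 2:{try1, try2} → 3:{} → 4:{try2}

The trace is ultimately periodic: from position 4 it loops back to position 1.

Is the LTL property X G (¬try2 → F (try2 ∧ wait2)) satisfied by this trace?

Holds

The position after 0 is 1; G (¬try2 → F (try2 ∧ wait2)) is true there.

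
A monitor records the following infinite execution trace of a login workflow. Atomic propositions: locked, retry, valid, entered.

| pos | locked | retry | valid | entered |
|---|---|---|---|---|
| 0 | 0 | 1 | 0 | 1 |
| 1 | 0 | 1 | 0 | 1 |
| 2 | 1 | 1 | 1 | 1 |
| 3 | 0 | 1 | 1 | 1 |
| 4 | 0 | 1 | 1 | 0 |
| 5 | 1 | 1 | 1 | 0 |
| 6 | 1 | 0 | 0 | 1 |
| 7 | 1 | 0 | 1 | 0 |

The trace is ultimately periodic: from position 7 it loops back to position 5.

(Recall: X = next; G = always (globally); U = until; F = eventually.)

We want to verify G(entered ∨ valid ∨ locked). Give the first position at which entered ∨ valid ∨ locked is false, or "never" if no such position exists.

entered ∨ valid ∨ locked holds at every position 0..7, and those are all the positions the trace ever visits, so the invariant G(entered ∨ valid ∨ locked) is never violated.

never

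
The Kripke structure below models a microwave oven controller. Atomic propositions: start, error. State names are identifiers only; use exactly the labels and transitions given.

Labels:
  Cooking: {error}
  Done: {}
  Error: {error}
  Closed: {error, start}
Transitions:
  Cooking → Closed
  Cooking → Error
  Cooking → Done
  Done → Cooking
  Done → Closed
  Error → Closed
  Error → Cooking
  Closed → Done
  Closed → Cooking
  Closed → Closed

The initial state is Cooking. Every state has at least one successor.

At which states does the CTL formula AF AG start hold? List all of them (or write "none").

none

States satisfying AG start: ∅.
States satisfying AF AG start: ∅.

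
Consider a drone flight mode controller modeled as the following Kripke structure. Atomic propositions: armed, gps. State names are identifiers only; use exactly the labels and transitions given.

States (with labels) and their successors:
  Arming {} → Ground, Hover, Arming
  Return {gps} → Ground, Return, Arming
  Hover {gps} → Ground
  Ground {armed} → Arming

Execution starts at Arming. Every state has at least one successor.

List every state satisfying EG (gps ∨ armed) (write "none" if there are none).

{Return}

States satisfying gps ∨ armed: {Return, Hover, Ground}.
States satisfying EG (gps ∨ armed): {Return}.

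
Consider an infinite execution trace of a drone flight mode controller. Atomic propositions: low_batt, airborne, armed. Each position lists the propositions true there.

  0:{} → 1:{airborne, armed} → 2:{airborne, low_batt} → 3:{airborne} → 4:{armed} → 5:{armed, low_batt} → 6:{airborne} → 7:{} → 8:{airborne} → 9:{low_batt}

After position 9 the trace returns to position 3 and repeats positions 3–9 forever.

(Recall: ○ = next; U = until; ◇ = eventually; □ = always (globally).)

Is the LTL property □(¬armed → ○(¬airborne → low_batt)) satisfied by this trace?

¬armed → ○(¬airborne → low_batt) must hold at every position from 0 onward. It fails at position 3, so □(¬armed → ○(¬airborne → low_batt)) is false.
Positions where ¬armed holds: 0, 2, 3, 6, 7, 8, 9.
Check ○(¬airborne → low_batt) at each: 0→ok, 2→ok, 3→fails, 6→fails, 7→ok, 8→ok, 9→ok.

Violated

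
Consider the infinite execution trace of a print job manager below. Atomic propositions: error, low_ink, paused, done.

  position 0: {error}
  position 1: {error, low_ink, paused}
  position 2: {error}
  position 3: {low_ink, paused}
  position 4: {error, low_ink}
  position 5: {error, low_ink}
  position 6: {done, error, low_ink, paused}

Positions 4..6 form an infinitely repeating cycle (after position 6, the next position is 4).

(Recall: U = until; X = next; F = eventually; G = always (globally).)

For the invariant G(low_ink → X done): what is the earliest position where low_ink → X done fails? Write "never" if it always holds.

Check low_ink → X done at each position in order: 0 ✓.
At position 1 the labels are {error, low_ink, paused} and the next position 2 has {error}, so low_ink → X done is false there. This is the first violation.

1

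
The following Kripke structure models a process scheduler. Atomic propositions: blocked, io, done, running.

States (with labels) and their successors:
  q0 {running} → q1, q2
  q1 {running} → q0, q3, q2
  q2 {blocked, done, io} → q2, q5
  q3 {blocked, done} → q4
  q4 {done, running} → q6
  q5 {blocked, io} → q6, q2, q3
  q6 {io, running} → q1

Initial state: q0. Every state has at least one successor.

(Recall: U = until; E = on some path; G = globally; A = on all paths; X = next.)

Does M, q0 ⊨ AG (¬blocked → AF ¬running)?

States satisfying ¬blocked → AF ¬running: {q2, q3, q5}.
States satisfying AG (¬blocked → AF ¬running): ∅.
q0 is reachable from q0 and violates ¬blocked → AF ¬running, so AG fails at q0.
q0 ∉ Sat(AG (¬blocked → AF ¬running)).

No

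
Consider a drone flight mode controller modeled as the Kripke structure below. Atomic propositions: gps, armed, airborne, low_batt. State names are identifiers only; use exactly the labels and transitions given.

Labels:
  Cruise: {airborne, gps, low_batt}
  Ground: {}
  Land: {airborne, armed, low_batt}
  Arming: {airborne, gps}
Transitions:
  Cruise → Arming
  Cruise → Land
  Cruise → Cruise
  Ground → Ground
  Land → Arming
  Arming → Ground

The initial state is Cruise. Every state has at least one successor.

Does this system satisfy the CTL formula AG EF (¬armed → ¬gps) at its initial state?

States satisfying EF (¬armed → ¬gps): {Cruise, Ground, Land, Arming}.
States satisfying AG EF (¬armed → ¬gps): {Cruise, Ground, Land, Arming}.
Every state reachable from Cruise satisfies EF (¬armed → ¬gps).
Cruise ∈ Sat(AG EF (¬armed → ¬gps)).

Satisfied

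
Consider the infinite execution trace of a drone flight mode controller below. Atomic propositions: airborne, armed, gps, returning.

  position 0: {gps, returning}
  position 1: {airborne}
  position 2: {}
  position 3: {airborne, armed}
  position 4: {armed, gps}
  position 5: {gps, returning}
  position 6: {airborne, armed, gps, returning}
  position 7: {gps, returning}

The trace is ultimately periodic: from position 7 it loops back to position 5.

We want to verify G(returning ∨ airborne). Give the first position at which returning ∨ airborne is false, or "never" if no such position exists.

2

Check returning ∨ airborne at each position in order: 0 ✓, 1 ✓.
At position 2 the labels are {}, so returning ∨ airborne is false there. This is the first violation.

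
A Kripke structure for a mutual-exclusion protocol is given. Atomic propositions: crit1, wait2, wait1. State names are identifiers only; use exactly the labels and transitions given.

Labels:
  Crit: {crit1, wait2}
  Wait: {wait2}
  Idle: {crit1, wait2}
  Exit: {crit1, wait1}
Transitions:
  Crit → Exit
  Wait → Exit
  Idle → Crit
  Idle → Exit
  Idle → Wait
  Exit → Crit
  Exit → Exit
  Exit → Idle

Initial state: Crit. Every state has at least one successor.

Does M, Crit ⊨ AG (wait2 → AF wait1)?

States satisfying wait2 → AF wait1: {Crit, Wait, Idle, Exit}.
States satisfying AG (wait2 → AF wait1): {Crit, Wait, Idle, Exit}.
Every state reachable from Crit satisfies wait2 → AF wait1.
Crit ∈ Sat(AG (wait2 → AF wait1)).

Satisfied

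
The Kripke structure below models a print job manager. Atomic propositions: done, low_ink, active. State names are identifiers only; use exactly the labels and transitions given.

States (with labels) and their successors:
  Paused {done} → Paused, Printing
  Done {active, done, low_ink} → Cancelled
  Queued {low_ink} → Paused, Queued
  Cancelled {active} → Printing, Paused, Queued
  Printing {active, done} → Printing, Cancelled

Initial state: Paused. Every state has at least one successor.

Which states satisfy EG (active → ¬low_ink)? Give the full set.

States satisfying active → ¬low_ink: {Paused, Queued, Cancelled, Printing}.
States satisfying EG (active → ¬low_ink): {Paused, Queued, Cancelled, Printing}.

{Paused, Queued, Cancelled, Printing}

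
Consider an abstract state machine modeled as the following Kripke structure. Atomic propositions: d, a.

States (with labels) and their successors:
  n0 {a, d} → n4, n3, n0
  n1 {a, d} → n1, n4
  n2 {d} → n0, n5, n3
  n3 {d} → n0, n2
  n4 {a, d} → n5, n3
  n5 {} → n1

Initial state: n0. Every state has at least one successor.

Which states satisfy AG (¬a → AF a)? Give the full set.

States satisfying ¬a → AF a: {n0, n1, n4, n5}.
States satisfying AG (¬a → AF a): ∅.

none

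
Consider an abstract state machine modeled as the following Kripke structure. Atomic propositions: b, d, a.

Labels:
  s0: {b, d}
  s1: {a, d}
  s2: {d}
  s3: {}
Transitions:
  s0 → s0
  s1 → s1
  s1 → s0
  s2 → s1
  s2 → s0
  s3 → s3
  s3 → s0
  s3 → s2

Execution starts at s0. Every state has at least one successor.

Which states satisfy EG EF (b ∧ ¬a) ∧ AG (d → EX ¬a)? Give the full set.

{s0, s1, s2, s3}

States satisfying EF (b ∧ ¬a): {s0, s1, s2, s3}.
States satisfying EG EF (b ∧ ¬a): {s0, s1, s2, s3}.
States satisfying d → EX ¬a: {s0, s1, s2, s3}.
States satisfying AG (d → EX ¬a): {s0, s1, s2, s3}.
States satisfying EG EF (b ∧ ¬a) ∧ AG (d → EX ¬a): {s0, s1, s2, s3}.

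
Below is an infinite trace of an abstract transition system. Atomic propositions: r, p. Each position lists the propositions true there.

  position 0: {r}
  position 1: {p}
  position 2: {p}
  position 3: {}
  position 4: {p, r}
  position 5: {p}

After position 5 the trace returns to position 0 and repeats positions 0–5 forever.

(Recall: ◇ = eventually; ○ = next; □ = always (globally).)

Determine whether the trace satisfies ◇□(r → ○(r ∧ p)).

□(r → ○(r ∧ p)) is false at every position 0..5, so it never becomes true and ◇□(r → ○(r ∧ p)) fails.

Violated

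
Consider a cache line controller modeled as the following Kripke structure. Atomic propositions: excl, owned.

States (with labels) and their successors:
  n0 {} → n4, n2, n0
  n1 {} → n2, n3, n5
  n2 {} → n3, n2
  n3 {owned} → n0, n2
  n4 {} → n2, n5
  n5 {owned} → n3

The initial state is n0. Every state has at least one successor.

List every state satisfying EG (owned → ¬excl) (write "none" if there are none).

States satisfying owned → ¬excl: {n0, n1, n2, n3, n4, n5}.
States satisfying EG (owned → ¬excl): {n0, n1, n2, n3, n4, n5}.

{n0, n1, n2, n3, n4, n5}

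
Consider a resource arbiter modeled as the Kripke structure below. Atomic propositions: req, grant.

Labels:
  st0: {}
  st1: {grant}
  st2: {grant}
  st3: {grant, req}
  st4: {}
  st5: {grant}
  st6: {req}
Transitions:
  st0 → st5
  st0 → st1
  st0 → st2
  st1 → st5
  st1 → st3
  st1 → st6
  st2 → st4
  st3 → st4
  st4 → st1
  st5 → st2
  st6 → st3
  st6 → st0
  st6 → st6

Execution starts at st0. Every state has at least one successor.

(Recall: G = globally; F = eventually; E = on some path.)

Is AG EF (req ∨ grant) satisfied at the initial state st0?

States satisfying EF (req ∨ grant): {st0, st1, st2, st3, st4, st5, st6}.
States satisfying AG EF (req ∨ grant): {st0, st1, st2, st3, st4, st5, st6}.
Every state reachable from st0 satisfies EF (req ∨ grant).
st0 ∈ Sat(AG EF (req ∨ grant)).

Holds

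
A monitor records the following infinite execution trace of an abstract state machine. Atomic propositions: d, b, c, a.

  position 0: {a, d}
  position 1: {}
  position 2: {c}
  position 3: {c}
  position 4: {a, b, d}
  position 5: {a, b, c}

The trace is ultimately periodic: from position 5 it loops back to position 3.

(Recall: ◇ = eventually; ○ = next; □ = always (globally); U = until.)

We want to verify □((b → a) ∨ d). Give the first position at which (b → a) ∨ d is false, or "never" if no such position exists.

never

(b → a) ∨ d holds at every position 0..5, and those are all the positions the trace ever visits, so the invariant □((b → a) ∨ d) is never violated.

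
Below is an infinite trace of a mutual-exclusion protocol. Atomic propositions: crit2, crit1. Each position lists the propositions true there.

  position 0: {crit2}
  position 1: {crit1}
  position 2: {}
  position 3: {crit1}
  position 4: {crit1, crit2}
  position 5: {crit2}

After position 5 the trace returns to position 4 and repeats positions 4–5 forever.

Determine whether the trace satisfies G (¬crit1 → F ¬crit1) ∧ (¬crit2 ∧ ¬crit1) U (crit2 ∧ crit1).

¬crit1 → F ¬crit1 holds at every position 0..5, and those are all positions ever visited, so G (¬crit1 → F ¬crit1) holds.
Positions where ¬crit1 holds: 0, 2, 5.
Check F ¬crit1 at each: 0→ok, 2→ok, 5→ok.
Walking from position 0: at position 0, crit2 ∧ crit1 has not yet held and ¬crit2 ∧ ¬crit1 fails, so (¬crit2 ∧ ¬crit1) U (crit2 ∧ crit1) is false.
At position 0: G (¬crit1 → F ¬crit1) is true; (¬crit2 ∧ ¬crit1) U (crit2 ∧ crit1) is false; so G (¬crit1 → F ¬crit1) ∧ (¬crit2 ∧ ¬crit1) U (crit2 ∧ crit1) is false.

No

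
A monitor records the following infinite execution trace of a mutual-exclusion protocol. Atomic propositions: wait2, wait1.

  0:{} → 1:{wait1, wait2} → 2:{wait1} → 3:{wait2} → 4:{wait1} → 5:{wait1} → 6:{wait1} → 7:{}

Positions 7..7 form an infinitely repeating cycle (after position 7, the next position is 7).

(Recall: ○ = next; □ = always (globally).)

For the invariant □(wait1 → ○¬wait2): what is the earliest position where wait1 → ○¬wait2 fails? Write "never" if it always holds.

2

Check wait1 → ○¬wait2 at each position in order: 0 ✓, 1 ✓.
At position 2 the labels are {wait1} and the next position 3 has {wait2}, so wait1 → ○¬wait2 is false there. This is the first violation.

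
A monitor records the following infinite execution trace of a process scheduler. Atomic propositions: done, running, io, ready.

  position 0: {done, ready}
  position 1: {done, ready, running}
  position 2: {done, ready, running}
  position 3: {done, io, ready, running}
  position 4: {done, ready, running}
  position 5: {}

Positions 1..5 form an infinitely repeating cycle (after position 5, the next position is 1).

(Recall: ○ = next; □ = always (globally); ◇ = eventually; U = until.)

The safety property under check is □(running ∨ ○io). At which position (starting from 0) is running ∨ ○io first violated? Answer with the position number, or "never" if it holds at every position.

0

At position 0 the labels are {done, ready} and the next position 1 has {done, ready, running}, so running ∨ ○io is false there. This is the first violation.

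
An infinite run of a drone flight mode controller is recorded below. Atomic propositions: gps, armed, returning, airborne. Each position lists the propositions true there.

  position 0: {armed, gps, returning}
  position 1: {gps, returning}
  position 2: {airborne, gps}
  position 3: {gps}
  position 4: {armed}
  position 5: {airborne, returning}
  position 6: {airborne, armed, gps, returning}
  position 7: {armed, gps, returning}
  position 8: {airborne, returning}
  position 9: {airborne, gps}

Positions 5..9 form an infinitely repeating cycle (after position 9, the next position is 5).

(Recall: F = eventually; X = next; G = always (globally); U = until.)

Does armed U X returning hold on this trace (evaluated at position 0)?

Walking from position 0: X returning first holds at position 0, and armed holds at every earlier position along the way, so armed U X returning holds.

Satisfied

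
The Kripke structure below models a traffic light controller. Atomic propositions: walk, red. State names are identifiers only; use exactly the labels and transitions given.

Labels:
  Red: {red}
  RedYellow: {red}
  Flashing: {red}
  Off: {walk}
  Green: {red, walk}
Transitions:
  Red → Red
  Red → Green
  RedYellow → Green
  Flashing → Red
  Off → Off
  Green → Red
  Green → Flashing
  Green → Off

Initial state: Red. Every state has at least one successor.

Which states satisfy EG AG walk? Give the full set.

{Off}

States satisfying AG walk: {Off}.
States satisfying EG AG walk: {Off}.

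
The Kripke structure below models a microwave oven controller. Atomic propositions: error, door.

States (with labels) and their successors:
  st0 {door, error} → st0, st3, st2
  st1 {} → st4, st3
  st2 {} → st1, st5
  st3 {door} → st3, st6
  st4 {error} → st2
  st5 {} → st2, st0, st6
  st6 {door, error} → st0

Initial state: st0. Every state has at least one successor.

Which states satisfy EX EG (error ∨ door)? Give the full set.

States satisfying EG (error ∨ door): {st0, st3, st6}.
States satisfying EX EG (error ∨ door): {st0, st1, st3, st5, st6}.

{st0, st1, st3, st5, st6}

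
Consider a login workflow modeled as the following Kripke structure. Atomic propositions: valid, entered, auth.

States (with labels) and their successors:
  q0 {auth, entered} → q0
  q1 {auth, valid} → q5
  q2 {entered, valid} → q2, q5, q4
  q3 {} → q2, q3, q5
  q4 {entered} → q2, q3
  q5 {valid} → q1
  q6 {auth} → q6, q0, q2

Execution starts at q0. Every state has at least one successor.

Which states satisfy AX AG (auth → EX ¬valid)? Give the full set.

{q0}

States satisfying AG (auth → EX ¬valid): {q0}.
States satisfying AX AG (auth → EX ¬valid): {q0}.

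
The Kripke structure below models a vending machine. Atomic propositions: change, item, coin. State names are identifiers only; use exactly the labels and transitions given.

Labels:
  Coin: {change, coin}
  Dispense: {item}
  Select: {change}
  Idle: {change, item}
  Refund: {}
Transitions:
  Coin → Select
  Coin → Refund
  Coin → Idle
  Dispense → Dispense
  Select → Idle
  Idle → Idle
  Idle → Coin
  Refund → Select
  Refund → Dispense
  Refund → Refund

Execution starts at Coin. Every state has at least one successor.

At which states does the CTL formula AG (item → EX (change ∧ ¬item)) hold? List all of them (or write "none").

States satisfying item → EX (change ∧ ¬item): {Coin, Select, Idle, Refund}.
States satisfying AG (item → EX (change ∧ ¬item)): ∅.

none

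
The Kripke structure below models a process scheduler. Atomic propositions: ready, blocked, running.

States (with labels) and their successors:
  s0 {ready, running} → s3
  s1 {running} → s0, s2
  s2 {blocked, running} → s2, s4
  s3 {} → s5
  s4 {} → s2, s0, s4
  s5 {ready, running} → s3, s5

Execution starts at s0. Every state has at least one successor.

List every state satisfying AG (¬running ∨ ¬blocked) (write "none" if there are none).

{s0, s3, s5}

States satisfying ¬running ∨ ¬blocked: {s0, s1, s3, s4, s5}.
States satisfying AG (¬running ∨ ¬blocked): {s0, s3, s5}.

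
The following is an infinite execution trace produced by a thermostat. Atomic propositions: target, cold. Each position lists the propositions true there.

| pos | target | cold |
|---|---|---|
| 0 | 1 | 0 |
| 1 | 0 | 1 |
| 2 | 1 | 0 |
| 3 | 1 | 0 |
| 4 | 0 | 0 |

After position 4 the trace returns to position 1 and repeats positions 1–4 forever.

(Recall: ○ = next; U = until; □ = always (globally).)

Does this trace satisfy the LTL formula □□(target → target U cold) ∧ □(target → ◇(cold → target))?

□(target → target U cold) must hold at every position from 0 onward. It fails at position 0, so □□(target → target U cold) is false.
target → ◇(cold → target) holds at every position 0..4, and those are all positions ever visited, so □(target → ◇(cold → target)) holds.
Positions where target holds: 0, 2, 3.
Check ◇(cold → target) at each: 0→ok, 2→ok, 3→ok.
At position 0: □□(target → target U cold) is false; □(target → ◇(cold → target)) is true; so □□(target → target U cold) ∧ □(target → ◇(cold → target)) is false.

Violated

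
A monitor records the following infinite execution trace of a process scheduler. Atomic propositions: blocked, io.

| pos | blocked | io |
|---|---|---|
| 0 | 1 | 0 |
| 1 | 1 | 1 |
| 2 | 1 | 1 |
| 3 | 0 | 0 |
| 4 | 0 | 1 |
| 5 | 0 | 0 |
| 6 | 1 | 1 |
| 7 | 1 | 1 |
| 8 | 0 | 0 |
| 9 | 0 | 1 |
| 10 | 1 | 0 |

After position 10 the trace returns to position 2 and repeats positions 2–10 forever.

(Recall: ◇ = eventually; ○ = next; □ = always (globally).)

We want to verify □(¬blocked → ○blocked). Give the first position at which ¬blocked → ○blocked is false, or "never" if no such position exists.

Check ¬blocked → ○blocked at each position in order: 0 ✓, 1 ✓, 2 ✓.
At position 3 the labels are {} and the next position 4 has {io}, so ¬blocked → ○blocked is false there. This is the first violation.

3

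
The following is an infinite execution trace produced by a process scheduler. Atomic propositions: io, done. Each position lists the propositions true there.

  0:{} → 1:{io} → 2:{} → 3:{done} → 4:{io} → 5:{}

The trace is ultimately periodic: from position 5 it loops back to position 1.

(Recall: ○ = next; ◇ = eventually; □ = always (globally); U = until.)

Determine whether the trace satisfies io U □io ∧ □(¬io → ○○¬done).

Violated

Walking from position 0: at position 0, □io has not yet held and io fails, so io U □io is false.
¬io → ○○¬done holds at every position 0..5, and those are all positions ever visited, so □(¬io → ○○¬done) holds.
Positions where ¬io holds: 0, 2, 3, 5.
Check ○○¬done at each: 0→ok, 2→ok, 3→ok, 5→ok.
At position 0: io U □io is false; □(¬io → ○○¬done) is true; so io U □io ∧ □(¬io → ○○¬done) is false.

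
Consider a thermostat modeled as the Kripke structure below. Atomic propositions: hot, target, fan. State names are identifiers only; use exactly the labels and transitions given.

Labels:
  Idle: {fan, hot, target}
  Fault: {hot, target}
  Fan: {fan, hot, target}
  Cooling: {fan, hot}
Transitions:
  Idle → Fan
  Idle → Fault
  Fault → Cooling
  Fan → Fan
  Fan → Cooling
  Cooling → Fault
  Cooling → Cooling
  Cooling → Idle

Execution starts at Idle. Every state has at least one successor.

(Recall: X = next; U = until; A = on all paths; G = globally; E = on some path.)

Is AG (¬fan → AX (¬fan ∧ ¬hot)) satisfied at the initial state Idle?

Violated

States satisfying ¬fan → AX (¬fan ∧ ¬hot): {Idle, Fan, Cooling}.
States satisfying AG (¬fan → AX (¬fan ∧ ¬hot)): ∅.
Fault is reachable from Idle and violates ¬fan → AX (¬fan ∧ ¬hot), so AG fails at Idle.
Idle ∉ Sat(AG (¬fan → AX (¬fan ∧ ¬hot))).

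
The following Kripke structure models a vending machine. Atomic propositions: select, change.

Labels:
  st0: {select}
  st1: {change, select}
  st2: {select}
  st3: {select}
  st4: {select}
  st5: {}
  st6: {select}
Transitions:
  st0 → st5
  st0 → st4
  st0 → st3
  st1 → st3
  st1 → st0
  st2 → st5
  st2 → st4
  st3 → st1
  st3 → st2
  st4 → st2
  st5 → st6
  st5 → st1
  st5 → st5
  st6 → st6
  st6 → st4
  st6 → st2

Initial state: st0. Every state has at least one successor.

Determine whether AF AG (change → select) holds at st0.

Holds

States satisfying AG (change → select): {st0, st1, st2, st3, st4, st5, st6}.
States satisfying AF AG (change → select): {st0, st1, st2, st3, st4, st5, st6}.
st0 ∈ Sat(AF AG (change → select)).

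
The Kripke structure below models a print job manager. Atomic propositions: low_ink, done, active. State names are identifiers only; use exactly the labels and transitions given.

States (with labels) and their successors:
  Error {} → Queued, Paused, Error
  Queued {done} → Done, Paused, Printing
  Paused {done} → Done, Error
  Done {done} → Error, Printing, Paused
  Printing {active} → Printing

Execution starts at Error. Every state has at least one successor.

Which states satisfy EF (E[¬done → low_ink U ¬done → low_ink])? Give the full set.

States satisfying E[¬done → low_ink U ¬done → low_ink]: {Queued, Paused, Done}.
States satisfying EF (E[¬done → low_ink U ¬done → low_ink]): {Error, Queued, Paused, Done}.

{Error, Queued, Paused, Done}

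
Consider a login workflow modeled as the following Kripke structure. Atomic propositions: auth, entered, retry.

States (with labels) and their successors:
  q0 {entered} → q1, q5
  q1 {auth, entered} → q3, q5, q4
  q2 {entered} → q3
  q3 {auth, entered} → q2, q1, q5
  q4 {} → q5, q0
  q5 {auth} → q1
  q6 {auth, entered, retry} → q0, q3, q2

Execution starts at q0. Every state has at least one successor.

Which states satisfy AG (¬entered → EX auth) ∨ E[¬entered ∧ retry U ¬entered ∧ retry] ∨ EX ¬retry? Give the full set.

States satisfying ¬entered → EX auth: {q0, q1, q2, q3, q4, q5, q6}.
States satisfying AG (¬entered → EX auth): {q0, q1, q2, q3, q4, q5, q6}.
States satisfying ¬entered ∧ retry: ∅.
States satisfying E[¬entered ∧ retry U ¬entered ∧ retry]: ∅.
States satisfying ¬retry: {q0, q1, q2, q3, q4, q5}.
States satisfying EX ¬retry: {q0, q1, q2, q3, q4, q5, q6}.
States satisfying E[¬entered ∧ retry U ¬entered ∧ retry] ∨ EX ¬retry: {q0, q1, q2, q3, q4, q5, q6}.
States satisfying AG (¬entered → EX auth) ∨ E[¬entered ∧ retry U ¬entered ∧ retry] ∨ EX ¬retry: {q0, q1, q2, q3, q4, q5, q6}.

{q0, q1, q2, q3, q4, q5, q6}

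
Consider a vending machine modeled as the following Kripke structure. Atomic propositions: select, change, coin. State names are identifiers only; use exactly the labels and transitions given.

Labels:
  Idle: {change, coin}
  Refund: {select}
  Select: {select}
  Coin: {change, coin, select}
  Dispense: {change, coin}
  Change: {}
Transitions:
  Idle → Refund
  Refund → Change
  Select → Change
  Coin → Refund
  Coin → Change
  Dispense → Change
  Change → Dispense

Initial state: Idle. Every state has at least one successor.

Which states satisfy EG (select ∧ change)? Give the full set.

States satisfying select ∧ change: {Coin}.
States satisfying EG (select ∧ change): ∅.

none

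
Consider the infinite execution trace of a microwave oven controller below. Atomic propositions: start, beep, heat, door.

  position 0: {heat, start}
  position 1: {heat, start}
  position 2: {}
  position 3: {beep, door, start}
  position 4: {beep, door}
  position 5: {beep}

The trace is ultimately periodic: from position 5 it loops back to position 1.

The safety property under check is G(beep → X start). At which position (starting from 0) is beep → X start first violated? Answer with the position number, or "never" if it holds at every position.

3

Check beep → X start at each position in order: 0 ✓, 1 ✓, 2 ✓.
At position 3 the labels are {beep, door, start} and the next position 4 has {beep, door}, so beep → X start is false there. This is the first violation.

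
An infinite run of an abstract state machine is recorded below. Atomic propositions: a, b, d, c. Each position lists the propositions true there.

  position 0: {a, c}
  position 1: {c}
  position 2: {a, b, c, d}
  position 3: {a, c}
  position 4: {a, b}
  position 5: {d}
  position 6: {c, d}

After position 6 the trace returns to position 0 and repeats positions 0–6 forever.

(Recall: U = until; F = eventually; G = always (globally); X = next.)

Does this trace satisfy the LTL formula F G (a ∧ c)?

No

G (a ∧ c) is false at every position 0..6, so it never becomes true and F G (a ∧ c) fails.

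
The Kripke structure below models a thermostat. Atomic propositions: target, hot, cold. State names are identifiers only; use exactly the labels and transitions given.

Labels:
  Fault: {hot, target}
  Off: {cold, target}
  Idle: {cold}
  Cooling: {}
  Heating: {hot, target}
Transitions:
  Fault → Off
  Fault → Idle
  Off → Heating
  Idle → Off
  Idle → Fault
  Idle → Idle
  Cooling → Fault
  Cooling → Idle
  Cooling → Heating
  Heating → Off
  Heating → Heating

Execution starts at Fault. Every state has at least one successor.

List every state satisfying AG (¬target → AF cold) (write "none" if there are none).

{Fault, Off, Idle, Heating}

States satisfying ¬target → AF cold: {Fault, Off, Idle, Heating}.
States satisfying AG (¬target → AF cold): {Fault, Off, Idle, Heating}.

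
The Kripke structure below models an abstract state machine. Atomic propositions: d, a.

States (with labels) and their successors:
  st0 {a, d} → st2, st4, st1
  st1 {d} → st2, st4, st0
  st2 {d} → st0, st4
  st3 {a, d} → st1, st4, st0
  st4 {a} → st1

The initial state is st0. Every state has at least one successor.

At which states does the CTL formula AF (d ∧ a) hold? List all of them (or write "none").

States satisfying d ∧ a: {st0, st3}.
States satisfying AF (d ∧ a): {st0, st3}.

{st0, st3}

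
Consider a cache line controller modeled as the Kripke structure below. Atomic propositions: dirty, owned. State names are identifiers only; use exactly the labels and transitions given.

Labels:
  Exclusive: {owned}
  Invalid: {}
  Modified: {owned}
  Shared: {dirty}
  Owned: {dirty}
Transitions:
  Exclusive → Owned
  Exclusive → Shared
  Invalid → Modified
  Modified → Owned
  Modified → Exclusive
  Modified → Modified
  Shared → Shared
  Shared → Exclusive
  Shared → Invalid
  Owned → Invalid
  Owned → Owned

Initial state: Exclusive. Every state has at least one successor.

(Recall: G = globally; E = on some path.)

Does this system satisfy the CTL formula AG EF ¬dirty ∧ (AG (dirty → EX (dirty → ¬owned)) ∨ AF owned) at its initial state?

States satisfying EF ¬dirty: {Exclusive, Invalid, Modified, Shared, Owned}.
States satisfying AG EF ¬dirty: {Exclusive, Invalid, Modified, Shared, Owned}.
States satisfying dirty → EX (dirty → ¬owned): {Exclusive, Invalid, Modified, Shared, Owned}.
States satisfying AG (dirty → EX (dirty → ¬owned)): {Exclusive, Invalid, Modified, Shared, Owned}.
States satisfying owned: {Exclusive, Modified}.
States satisfying AF owned: {Exclusive, Invalid, Modified}.
States satisfying AG (dirty → EX (dirty → ¬owned)) ∨ AF owned: {Exclusive, Invalid, Modified, Shared, Owned}.
States satisfying AG EF ¬dirty ∧ (AG (dirty → EX (dirty → ¬owned)) ∨ AF owned): {Exclusive, Invalid, Modified, Shared, Owned}.
Exclusive ∈ Sat(AG EF ¬dirty ∧ (AG (dirty → EX (dirty → ¬owned)) ∨ AF owned)).

Holds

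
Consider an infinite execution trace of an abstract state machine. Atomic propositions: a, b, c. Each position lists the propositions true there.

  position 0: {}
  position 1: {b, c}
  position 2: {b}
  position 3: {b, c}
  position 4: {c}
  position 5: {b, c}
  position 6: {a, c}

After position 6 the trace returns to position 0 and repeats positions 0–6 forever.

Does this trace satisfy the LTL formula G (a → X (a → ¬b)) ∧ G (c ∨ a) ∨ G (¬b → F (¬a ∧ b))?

¬b → F (¬a ∧ b) holds at every position 0..6, and those are all positions ever visited, so G (¬b → F (¬a ∧ b)) holds.
Positions where ¬b holds: 0, 4, 6.
Check F (¬a ∧ b) at each: 0→ok, 4→ok, 6→ok.
At position 0: G (a → X (a → ¬b)) ∧ G (c ∨ a) is false; G (¬b → F (¬a ∧ b)) is true; so G (a → X (a → ¬b)) ∧ G (c ∨ a) ∨ G (¬b → F (¬a ∧ b)) is true.

Holds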